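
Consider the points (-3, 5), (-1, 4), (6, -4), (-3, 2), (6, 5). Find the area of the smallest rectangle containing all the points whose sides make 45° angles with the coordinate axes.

108

In coordinates u = x + y, v = x − y the rectangle is axis-aligned; the map (x,y)→(u,v) scales areas by 2.
u-values: 2, 3, 2, -1, 11; range = 11 − (-1) = 12.
v-values: -8, -5, 10, -5, 1; range = 10 − (-8) = 18.
Area = (12 × 18) / 2 = 108.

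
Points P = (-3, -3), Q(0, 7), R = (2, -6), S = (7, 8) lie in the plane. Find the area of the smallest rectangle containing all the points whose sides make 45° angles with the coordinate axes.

In coordinates u = x + y, v = x − y the rectangle is axis-aligned; the map (x,y)→(u,v) scales areas by 2.
u-values: -6, 7, -4, 15; range = 15 − (-6) = 21.
v-values: 0, -7, 8, -1; range = 8 − (-7) = 15.
Area = (21 × 15) / 2 = 157.5.

157.5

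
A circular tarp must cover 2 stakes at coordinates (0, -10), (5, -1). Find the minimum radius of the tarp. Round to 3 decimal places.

The smallest circle enclosing two points has them as diameter endpoints.
Centre = midpoint = (2.5, -5.5); r² = |(0, -10)−(5, -1)|²/4 = 106/4 = 26.5.
r = √(26.5) ≈ 5.148.

5.148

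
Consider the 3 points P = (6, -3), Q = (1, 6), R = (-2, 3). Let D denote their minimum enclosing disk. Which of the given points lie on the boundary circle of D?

Side lengths²: PQ² = 106, PR² = 100, QR² = 18.
Since PQ² = 106 < 100 + 18 = 118, the triangle is acute, so the smallest enclosing circle is the circumcircle.
Circumcentre = (20/7, 8/7), r² = 1325/49.
The points at distance exactly r from the centre are P, Q, R — 3 points.

P, Q, R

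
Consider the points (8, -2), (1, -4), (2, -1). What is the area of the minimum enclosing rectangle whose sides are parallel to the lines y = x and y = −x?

31.5

In coordinates u = x + y, v = x − y the rectangle is axis-aligned; the map (x,y)→(u,v) scales areas by 2.
u-values: 6, -3, 1; range = 6 − (-3) = 9.
v-values: 10, 5, 3; range = 10 − 3 = 7.
Area = (9 × 7) / 2 = 31.5.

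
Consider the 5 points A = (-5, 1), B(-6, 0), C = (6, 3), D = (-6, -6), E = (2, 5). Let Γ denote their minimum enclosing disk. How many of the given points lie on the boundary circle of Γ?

By Welzl's lemma the MEC is supported by two points (diametrically opposite) or three points (on a circumcircle).
The farthest pair is C–D with squared distance 225. The circle on this segment as diameter has centre (0, -1.5) and r² = 225/4 = 56.25.
Check A: distance² to centre = 31.25 ≤ 56.25, so it lies inside.
All remaining points lie in this disk, and no smaller disk contains both endpoints, so this is the minimum enclosing circle.
The points at distance exactly r from the centre are C, D — 2 points.

2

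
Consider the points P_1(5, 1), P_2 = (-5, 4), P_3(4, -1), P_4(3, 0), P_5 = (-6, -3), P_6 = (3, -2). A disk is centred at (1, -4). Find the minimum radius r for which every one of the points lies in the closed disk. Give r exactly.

10

The required radius is the distance from (1, -4) to the farthest point.
Squared distances: 41, 100, 18, 20, 50, 8.
Maximum is 100, attained at P_2.
r = √100 = 10.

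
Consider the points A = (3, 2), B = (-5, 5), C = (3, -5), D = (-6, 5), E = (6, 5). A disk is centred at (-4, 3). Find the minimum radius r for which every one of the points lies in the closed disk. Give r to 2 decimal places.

10.63

The required radius is the distance from (-4, 3) to the farthest point.
Squared distances: 50, 5, 113, 8, 104.
Maximum is 113, attained at C.
r = √113 ≈ 10.63.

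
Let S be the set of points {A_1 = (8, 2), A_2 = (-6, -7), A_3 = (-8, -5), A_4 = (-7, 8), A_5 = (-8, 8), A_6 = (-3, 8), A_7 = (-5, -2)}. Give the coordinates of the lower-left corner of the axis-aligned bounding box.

(-8, -7)

x-range [-8, 8], y-range [-7, 8].
The lower-left corner is (-8, -7).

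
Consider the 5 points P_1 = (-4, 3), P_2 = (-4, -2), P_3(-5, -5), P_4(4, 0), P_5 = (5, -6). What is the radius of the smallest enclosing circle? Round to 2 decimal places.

A smallest enclosing disk is always determined by at most three of the input points on its boundary.
The minimum enclosing circle is determined by three boundary points: P_1, P_3, P_5.
Their circumcentre is (7/18, -29/18) with r² = 6565/162.
The farthest remaining point P_2 is at distance² 3145/162 ≤ 6565/162.
r = √(6565/162) ≈ 6.37.

6.37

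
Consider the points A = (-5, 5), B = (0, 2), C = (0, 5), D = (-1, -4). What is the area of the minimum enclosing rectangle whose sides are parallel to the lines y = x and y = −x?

65

In coordinates u = x + y, v = x − y the rectangle is axis-aligned; the map (x,y)→(u,v) scales areas by 2.
u-values: 0, 2, 5, -5; range = 5 − (-5) = 10.
v-values: -10, -2, -5, 3; range = 3 − (-10) = 13.
Area = (10 × 13) / 2 = 65.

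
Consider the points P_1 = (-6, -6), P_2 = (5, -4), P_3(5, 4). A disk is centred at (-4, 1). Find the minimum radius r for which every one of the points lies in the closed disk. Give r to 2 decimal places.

10.30

The required radius is the distance from (-4, 1) to the farthest point.
Squared distances: 53, 106, 90.
Maximum is 106, attained at P_2.
r = √106 ≈ 10.30.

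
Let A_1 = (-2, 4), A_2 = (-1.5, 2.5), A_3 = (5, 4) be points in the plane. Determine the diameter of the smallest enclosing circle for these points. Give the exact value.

7

Side lengths²: A_1A_2² = 2.5, A_1A_3² = 49, A_2A_3² = 44.5.
Since A_1A_3² = 49 ≥ 44.5 + 2.5 = 47, the angle opposite A_1A_3 is not acute, so the smallest enclosing circle has A_1A_3 as diameter.
Centre = midpoint of A_1A_3 = (1.5, 4), r² = 49/4 = 12.25.
Diameter = 2r = 2√(12.25) = 7.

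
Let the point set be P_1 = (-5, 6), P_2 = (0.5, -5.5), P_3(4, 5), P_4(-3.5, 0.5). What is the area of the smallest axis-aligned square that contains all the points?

The bounding box has width 9 and height 11.5.
An axis-aligned square enclosing the set must have side ≥ max(width, height).
So the minimum side is max(9, 11.5) = 11.5.
Area = 11.5² = 132.25.

132.25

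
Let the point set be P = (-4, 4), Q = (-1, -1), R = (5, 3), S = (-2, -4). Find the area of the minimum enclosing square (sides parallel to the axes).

81

The bounding box has width 9 and height 8.
An axis-aligned square enclosing the set must have side ≥ max(width, height).
So the minimum side is max(9, 8) = 9.
Area = 9² = 81.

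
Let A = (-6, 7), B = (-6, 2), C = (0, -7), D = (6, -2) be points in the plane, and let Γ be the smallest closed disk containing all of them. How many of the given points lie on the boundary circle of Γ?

3

By Welzl's lemma the MEC is supported by two points (diametrically opposite) or three points (on a circumcircle).
The minimum enclosing circle is determined by three boundary points: A, C, D.
Their circumcentre is (-51/38, 27/38) with r² = 44225/722.
The farthest remaining point B is at distance² 16865/722 ≤ 44225/722.
The points at distance exactly r from the centre are A, C, D — 3 points.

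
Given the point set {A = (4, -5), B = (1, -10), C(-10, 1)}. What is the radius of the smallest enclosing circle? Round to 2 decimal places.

Side lengths²: AB² = 34, AC² = 232, BC² = 242.
Since BC² = 242 < 232 + 34 = 266, the triangle is acute, so the smallest enclosing circle is the circumcircle.
Circumcentre = (-3.75, -3.75), r² = 61.625.
r = √(61.625) ≈ 7.85.

7.85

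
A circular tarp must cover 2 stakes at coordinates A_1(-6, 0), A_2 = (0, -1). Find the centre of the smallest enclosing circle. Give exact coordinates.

The smallest circle enclosing two points has them as diameter endpoints.
Centre = midpoint = (-3, -0.5); r² = |A_1A_2|²/4 = 37/4 = 9.25.
Centre = (-3, -0.5).

(-3, -0.5)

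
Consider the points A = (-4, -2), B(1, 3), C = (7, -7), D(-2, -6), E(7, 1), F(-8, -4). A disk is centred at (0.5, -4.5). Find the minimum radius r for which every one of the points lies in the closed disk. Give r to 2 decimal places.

The required radius is the distance from (0.5, -4.5) to the farthest point.
Squared distances: 26.5, 56.5, 48.5, 8.5, 72.5, 72.5.
Maximum is 72.5, attained at E.
r = √(72.5) ≈ 8.51.

8.51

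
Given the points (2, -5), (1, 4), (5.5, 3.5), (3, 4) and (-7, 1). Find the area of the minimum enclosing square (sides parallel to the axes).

The bounding box has width 12.5 and height 9.
An axis-aligned square enclosing the set must have side ≥ max(width, height).
So the minimum side is max(12.5, 9) = 12.5.
Area = 12.5² = 156.25.

156.25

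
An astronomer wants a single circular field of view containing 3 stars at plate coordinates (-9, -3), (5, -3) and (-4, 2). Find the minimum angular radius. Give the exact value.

7

Call the three points A, B, C in the order given.
Side lengths²: AB² = 196, AC² = 50, BC² = 106.
Since AB² = 196 ≥ 106 + 50 = 156, the angle opposite AB is not acute, so the smallest enclosing circle has AB as diameter.
Centre = midpoint of AB = (-2, -3), r² = 196/4 = 49.
r = √49 = 7.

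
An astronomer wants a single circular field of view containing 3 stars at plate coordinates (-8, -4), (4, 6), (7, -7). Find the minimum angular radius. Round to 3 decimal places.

Call the three points A, B, C in the order given.
Side lengths²: AB² = 244, AC² = 234, BC² = 178.
Since AB² = 244 < 234 + 178 = 412, the triangle is acute, so the smallest enclosing circle is the circumcircle.
Circumcentre = (8/31, -53/31), r² = 70577/961.
r = √(70577/961) ≈ 8.570.

8.570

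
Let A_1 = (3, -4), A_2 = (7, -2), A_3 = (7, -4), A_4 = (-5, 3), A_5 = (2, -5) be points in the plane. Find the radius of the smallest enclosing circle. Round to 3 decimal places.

6.946

The minimum enclosing circle of a finite set is fixed by two of the points (as a diameter) or three (as a circumcircle).
The farthest pair is A_3–A_4 with squared distance 193. The circle on this segment as diameter has centre (1, -0.5) and r² = 193/4 = 48.25.
Check A_1: distance² to centre = 16.25 ≤ 48.25, so it lies inside.
All remaining points lie in this disk, and no smaller disk contains both endpoints, so this is the minimum enclosing circle.
r = √(48.25) ≈ 6.946.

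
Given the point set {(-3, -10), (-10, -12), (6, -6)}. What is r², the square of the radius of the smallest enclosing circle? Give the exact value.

73

Call the three points A, B, C in the order given.
Side lengths²: AB² = 53, AC² = 97, BC² = 292.
Since BC² = 292 ≥ 97 + 53 = 150, the angle opposite BC is not acute, so the smallest enclosing circle has BC as diameter.
Centre = midpoint of BC = (-2, -9), r² = 292/4 = 73.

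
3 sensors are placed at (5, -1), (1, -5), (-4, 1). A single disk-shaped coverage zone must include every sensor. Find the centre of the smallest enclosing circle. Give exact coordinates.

Call the three points A, B, C in the order given.
Side lengths²: AB² = 32, AC² = 85, BC² = 61.
Since AC² = 85 < 61 + 32 = 93, the triangle is acute, so the smallest enclosing circle is the circumcircle.
Circumcentre = (9/22, -9/22), r² = 5185/242.
Centre = (9/22, -9/22).

(9/22, -9/22)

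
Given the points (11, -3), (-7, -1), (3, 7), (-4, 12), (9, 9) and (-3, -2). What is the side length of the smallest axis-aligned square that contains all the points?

The bounding box has width 18 and height 15.
An axis-aligned square enclosing the set must have side ≥ max(width, height).
So the minimum side is max(18, 15) = 18.

18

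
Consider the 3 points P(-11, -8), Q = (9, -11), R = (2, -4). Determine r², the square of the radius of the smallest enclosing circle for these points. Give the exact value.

Side lengths²: PQ² = 409, PR² = 185, QR² = 98.
Since PQ² = 409 ≥ 185 + 98 = 283, the angle opposite PQ is not acute, so the smallest enclosing circle has PQ as diameter.
Centre = midpoint of PQ = (-1, -9.5), r² = 409/4 = 102.25.

102.25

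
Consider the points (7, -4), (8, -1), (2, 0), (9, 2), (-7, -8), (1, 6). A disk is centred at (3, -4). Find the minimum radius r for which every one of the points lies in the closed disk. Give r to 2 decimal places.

The required radius is the distance from (3, -4) to the farthest point.
Squared distances: 16, 34, 17, 72, 116, 104.
Maximum is 116, attained at (-7, -8).
r = √116 ≈ 10.77.

10.77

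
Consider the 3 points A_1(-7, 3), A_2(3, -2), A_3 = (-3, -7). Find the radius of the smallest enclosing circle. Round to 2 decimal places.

5.88

Side lengths²: A_1A_2² = 125, A_1A_3² = 116, A_2A_3² = 61.
Since A_1A_2² = 125 < 116 + 61 = 177, the triangle is acute, so the smallest enclosing circle is the circumcircle.
Circumcentre = (-2.8125, -1.125), r² = 34.55078125.
r = √(34.55078125) ≈ 5.88.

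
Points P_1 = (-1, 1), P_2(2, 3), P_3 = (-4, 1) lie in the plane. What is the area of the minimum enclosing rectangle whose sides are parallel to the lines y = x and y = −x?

16

In coordinates u = x + y, v = x − y the rectangle is axis-aligned; the map (x,y)→(u,v) scales areas by 2.
u-values: 0, 5, -3; range = 5 − (-3) = 8.
v-values: -2, -1, -5; range = -1 − (-5) = 4.
Area = (8 × 4) / 2 = 16.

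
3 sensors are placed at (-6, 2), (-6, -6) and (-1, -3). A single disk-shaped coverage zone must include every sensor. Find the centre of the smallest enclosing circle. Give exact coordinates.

Call the three points A, B, C in the order given.
Side lengths²: AB² = 64, AC² = 50, BC² = 34.
Since AB² = 64 < 50 + 34 = 84, the triangle is acute, so the smallest enclosing circle is the circumcircle.
Circumcentre = (-5, -2), r² = 17.
Centre = (-5, -2).

(-5, -2)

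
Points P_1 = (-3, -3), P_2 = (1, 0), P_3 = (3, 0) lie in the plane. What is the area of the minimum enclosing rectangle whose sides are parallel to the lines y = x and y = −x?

13.5

In coordinates u = x + y, v = x − y the rectangle is axis-aligned; the map (x,y)→(u,v) scales areas by 2.
u-values: -6, 1, 3; range = 3 − (-6) = 9.
v-values: 0, 1, 3; range = 3 − 0 = 3.
Area = (9 × 3) / 2 = 13.5.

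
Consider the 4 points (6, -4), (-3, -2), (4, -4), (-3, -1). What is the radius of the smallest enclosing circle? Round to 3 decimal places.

By Welzl's lemma the MEC is supported by two points (diametrically opposite) or three points (on a circumcircle).
The farthest pair is (6, -4)–(-3, -1) with squared distance 90. The circle on this segment as diameter has centre (1.5, -2.5) and r² = 90/4 = 22.5.
Check (-3, -2): distance² to centre = 20.5 ≤ 22.5, so it lies inside.
All remaining points lie in this disk, and no smaller disk contains both endpoints, so this is the minimum enclosing circle.
r = √(22.5) ≈ 4.743.

4.743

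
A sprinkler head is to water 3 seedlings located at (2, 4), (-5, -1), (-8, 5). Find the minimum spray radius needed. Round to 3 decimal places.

5.087

Call the three points A, B, C in the order given.
Side lengths²: AB² = 74, AC² = 101, BC² = 45.
Since AC² = 101 < 74 + 45 = 119, the triangle is acute, so the smallest enclosing circle is the circumcircle.
Circumcentre = (-117/38, 141/38), r² = 18685/722.
r = √(18685/722) ≈ 5.087.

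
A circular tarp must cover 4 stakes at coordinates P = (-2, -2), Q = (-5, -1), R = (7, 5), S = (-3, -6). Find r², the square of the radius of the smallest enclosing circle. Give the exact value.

The farthest pair is R–S with squared distance 221. The circle on this segment as diameter has centre (2, -0.5) and r² = 221/4 = 55.25.
Check P: distance² to centre = 18.25 ≤ 55.25, so it lies inside.
All remaining points lie in this disk, and no smaller disk contains both endpoints, so this is the minimum enclosing circle.

55.25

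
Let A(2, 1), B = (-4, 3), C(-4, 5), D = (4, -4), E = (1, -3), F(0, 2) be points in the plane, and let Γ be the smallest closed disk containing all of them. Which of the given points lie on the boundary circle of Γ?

C, D

A smallest enclosing disk is always determined by at most three of the input points on its boundary.
The farthest pair is C–D with squared distance 145. The circle on this segment as diameter has centre (0, 0.5) and r² = 145/4 = 36.25.
Check A: distance² to centre = 4.25 ≤ 36.25, so it lies inside.
All remaining points lie in this disk, and no smaller disk contains both endpoints, so this is the minimum enclosing circle.
The points at distance exactly r from the centre are C, D — 2 points.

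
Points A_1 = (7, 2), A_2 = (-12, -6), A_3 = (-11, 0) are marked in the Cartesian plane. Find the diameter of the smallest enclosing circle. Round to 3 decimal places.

Side lengths²: A_1A_2² = 425, A_1A_3² = 328, A_2A_3² = 37.
Since A_1A_2² = 425 ≥ 328 + 37 = 365, the angle opposite A_1A_2 is not acute, so the smallest enclosing circle has A_1A_2 as diameter.
Centre = midpoint of A_1A_2 = (-2.5, -2), r² = 425/4 = 106.25.
Diameter = 2r = 2√(106.25) ≈ 20.616.

20.616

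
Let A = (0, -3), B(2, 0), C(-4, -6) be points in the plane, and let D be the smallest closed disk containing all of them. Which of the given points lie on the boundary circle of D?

B, C

Side lengths²: AB² = 13, AC² = 25, BC² = 72.
Since BC² = 72 ≥ 25 + 13 = 38, the angle opposite BC is not acute, so the smallest enclosing circle has BC as diameter.
Centre = midpoint of BC = (-1, -3), r² = 72/4 = 18.
The points at distance exactly r from the centre are B, C — 2 points.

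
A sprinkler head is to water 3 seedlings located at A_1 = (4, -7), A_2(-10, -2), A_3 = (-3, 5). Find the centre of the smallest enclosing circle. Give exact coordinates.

Side lengths²: A_1A_2² = 221, A_1A_3² = 193, A_2A_3² = 98.
Since A_1A_2² = 221 < 193 + 98 = 291, the triangle is acute, so the smallest enclosing circle is the circumcircle.
Circumcentre = (-89/38, -101/38), r² = 42653/722.
Centre = (-89/38, -101/38).

(-89/38, -101/38)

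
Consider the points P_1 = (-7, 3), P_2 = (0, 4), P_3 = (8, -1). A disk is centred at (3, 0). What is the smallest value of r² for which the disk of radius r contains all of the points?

109

The required radius is the distance from (3, 0) to the farthest point.
Squared distances: 109, 25, 26.
Maximum is 109, attained at P_1.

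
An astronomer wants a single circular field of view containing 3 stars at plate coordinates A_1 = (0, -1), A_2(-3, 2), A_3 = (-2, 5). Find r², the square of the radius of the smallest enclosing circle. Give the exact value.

Side lengths²: A_1A_2² = 18, A_1A_3² = 40, A_2A_3² = 10.
Since A_1A_3² = 40 ≥ 18 + 10 = 28, the angle opposite A_1A_3 is not acute, so the smallest enclosing circle has A_1A_3 as diameter.
Centre = midpoint of A_1A_3 = (-1, 2), r² = 40/4 = 10.

10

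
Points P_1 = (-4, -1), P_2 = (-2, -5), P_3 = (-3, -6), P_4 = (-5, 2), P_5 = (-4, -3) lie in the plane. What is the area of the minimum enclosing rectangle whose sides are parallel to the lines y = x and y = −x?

30

In coordinates u = x + y, v = x − y the rectangle is axis-aligned; the map (x,y)→(u,v) scales areas by 2.
u-values: -5, -7, -9, -3, -7; range = -3 − (-9) = 6.
v-values: -3, 3, 3, -7, -1; range = 3 − (-7) = 10.
Area = (6 × 10) / 2 = 30.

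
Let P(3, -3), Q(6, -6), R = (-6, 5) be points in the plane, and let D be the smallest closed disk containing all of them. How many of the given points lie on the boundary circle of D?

Side lengths²: PQ² = 18, PR² = 145, QR² = 265.
Since QR² = 265 ≥ 145 + 18 = 163, the angle opposite QR is not acute, so the smallest enclosing circle has QR as diameter.
Centre = midpoint of QR = (0, -0.5), r² = 265/4 = 66.25.
The points at distance exactly r from the centre are Q, R — 2 points.

2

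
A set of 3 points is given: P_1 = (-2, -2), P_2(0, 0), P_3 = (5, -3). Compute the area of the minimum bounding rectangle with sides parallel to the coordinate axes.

x ranges over [-2, 5], width 7.
y ranges over [-3, 0], height 3.
Area = 7 × 3 = 21.

21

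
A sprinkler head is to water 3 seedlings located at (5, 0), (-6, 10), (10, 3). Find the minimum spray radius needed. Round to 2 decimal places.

Call the three points A, B, C in the order given.
Side lengths²: AB² = 221, AC² = 34, BC² = 305.
Since BC² = 305 ≥ 221 + 34 = 255, the angle opposite BC is not acute, so the smallest enclosing circle has BC as diameter.
Centre = midpoint of BC = (2, 6.5), r² = 305/4 = 76.25.
r = √(76.25) ≈ 8.73.

8.73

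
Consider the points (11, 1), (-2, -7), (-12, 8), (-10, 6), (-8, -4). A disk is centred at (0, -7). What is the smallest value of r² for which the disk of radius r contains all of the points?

369

The required radius is the distance from (0, -7) to the farthest point.
Squared distances: 185, 4, 369, 269, 73.
Maximum is 369, attained at (-12, 8).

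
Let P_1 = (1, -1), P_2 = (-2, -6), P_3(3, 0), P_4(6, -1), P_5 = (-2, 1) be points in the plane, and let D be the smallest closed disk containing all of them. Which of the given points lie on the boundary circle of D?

The minimum enclosing circle is determined by three boundary points: P_2, P_4, P_5.
Their circumcentre is (1.375, -2.5) with r² = 23.640625.
The farthest remaining point P_3 is at distance² 8.890625 ≤ 23.640625.
The points at distance exactly r from the centre are P_2, P_4, P_5 — 3 points.

P_2, P_4, P_5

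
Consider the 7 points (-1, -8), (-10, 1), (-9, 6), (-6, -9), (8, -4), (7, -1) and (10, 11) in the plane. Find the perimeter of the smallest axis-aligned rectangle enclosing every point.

Width = max x − min x = 10 − (-10) = 20.
Height = max y − min y = 11 − (-9) = 20.
Perimeter = 2(20 + 20) = 80.

80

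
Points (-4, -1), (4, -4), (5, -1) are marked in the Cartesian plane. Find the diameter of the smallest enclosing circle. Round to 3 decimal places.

9.006

Call the three points A, B, C in the order given.
Side lengths²: AB² = 73, AC² = 81, BC² = 10.
Since AC² = 81 < 73 + 10 = 83, the triangle is acute, so the smallest enclosing circle is the circumcircle.
Circumcentre = (0.5, -7/6), r² = 365/18.
Diameter = 2r = 2√(365/18) ≈ 9.006.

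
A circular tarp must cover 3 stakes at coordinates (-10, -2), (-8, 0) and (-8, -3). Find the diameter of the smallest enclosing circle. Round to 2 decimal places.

Call the three points A, B, C in the order given.
Side lengths²: AB² = 8, AC² = 5, BC² = 9.
Since BC² = 9 < 8 + 5 = 13, the triangle is acute, so the smallest enclosing circle is the circumcircle.
Circumcentre = (-8.5, -1.5), r² = 2.5.
Diameter = 2r = 2√(2.5) ≈ 3.16.

3.16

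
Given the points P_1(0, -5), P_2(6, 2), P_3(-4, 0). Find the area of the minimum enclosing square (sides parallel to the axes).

100

The bounding box has width 10 and height 7.
An axis-aligned square enclosing the set must have side ≥ max(width, height).
So the minimum side is max(10, 7) = 10.
Area = 10² = 100.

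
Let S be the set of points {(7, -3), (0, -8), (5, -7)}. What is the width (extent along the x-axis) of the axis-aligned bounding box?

7

max x = 7, min x = 0, so width = 7.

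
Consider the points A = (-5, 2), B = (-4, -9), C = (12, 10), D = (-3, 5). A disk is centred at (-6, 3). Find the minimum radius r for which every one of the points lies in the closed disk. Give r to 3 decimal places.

19.313

The required radius is the distance from (-6, 3) to the farthest point.
Squared distances: 2, 148, 373, 13.
Maximum is 373, attained at C.
r = √373 ≈ 19.313.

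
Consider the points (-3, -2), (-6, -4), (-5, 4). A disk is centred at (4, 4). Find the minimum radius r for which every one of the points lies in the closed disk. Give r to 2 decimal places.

12.81

The required radius is the distance from (4, 4) to the farthest point.
Squared distances: 85, 164, 81.
Maximum is 164, attained at (-6, -4).
r = √164 ≈ 12.81.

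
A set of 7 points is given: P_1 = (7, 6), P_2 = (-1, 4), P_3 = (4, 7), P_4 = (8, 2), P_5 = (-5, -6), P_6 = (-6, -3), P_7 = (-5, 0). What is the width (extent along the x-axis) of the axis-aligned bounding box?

max x = 8, min x = -6, so width = 14.

14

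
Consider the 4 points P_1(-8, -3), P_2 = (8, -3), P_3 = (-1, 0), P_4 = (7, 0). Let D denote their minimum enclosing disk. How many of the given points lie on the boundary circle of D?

A smallest enclosing disk is always determined by at most three of the input points on its boundary.
The farthest pair is P_1–P_2 with squared distance 256. The circle on this segment as diameter has centre (0, -3) and r² = 256/4 = 64.
Check P_3: distance² to centre = 10 ≤ 64, so it lies inside.
All remaining points lie in this disk, and no smaller disk contains both endpoints, so this is the minimum enclosing circle.
The points at distance exactly r from the centre are P_1, P_2 — 2 points.

2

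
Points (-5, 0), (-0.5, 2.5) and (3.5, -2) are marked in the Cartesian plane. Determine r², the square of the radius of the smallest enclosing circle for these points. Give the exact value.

Call the three points A, B, C in the order given.
Side lengths²: AB² = 26.5, AC² = 76.25, BC² = 36.25.
Since AC² = 76.25 ≥ 36.25 + 26.5 = 62.75, the angle opposite AC is not acute, so the smallest enclosing circle has AC as diameter.
Centre = midpoint of AC = (-0.75, -1), r² = 76.25/4 = 19.0625.

19.0625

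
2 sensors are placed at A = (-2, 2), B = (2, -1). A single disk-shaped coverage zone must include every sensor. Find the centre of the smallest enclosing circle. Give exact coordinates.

The smallest circle enclosing two points has them as diameter endpoints.
Centre = midpoint = (0, 0.5); r² = |AB|²/4 = 25/4 = 6.25.
Centre = (0, 0.5).

(0, 0.5)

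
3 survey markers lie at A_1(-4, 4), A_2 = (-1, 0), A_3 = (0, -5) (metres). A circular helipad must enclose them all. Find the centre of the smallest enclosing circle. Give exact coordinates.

Side lengths²: A_1A_2² = 25, A_1A_3² = 97, A_2A_3² = 26.
Since A_1A_3² = 97 ≥ 26 + 25 = 51, the angle opposite A_1A_3 is not acute, so the smallest enclosing circle has A_1A_3 as diameter.
Centre = midpoint of A_1A_3 = (-2, -0.5), r² = 97/4 = 24.25.
Centre = (-2, -0.5).

(-2, -0.5)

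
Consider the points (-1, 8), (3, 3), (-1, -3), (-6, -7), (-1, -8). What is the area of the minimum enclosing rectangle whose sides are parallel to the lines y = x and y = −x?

In coordinates u = x + y, v = x − y the rectangle is axis-aligned; the map (x,y)→(u,v) scales areas by 2.
u-values: 7, 6, -4, -13, -9; range = 7 − (-13) = 20.
v-values: -9, 0, 2, 1, 7; range = 7 − (-9) = 16.
Area = (20 × 16) / 2 = 160.

160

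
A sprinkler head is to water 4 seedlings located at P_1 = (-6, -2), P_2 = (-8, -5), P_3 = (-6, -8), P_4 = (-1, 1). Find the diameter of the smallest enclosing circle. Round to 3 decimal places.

10.296

A smallest enclosing disk is always determined by at most three of the input points on its boundary.
The farthest pair is P_3–P_4 with squared distance 106. The circle on this segment as diameter has centre (-3.5, -3.5) and r² = 106/4 = 26.5.
Check P_1: distance² to centre = 8.5 ≤ 26.5, so it lies inside.
All remaining points lie in this disk, and no smaller disk contains both endpoints, so this is the minimum enclosing circle.
Diameter = 2r = 2√(26.5) ≈ 10.296.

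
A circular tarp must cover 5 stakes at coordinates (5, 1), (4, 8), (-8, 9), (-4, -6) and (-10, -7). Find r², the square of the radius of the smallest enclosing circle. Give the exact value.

105.25

By Welzl's lemma the MEC is supported by two points (diametrically opposite) or three points (on a circumcircle).
The farthest pair is (4, 8)–(-10, -7) with squared distance 421. The circle on this segment as diameter has centre (-3, 0.5) and r² = 421/4 = 105.25.
Check (5, 1): distance² to centre = 64.25 ≤ 105.25, so it lies inside.
All remaining points lie in this disk, and no smaller disk contains both endpoints, so this is the minimum enclosing circle.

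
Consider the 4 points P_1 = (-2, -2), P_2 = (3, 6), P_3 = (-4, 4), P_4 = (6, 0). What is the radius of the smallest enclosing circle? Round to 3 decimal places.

5.385

A smallest enclosing disk is always determined by at most three of the input points on its boundary.
The farthest pair is P_3–P_4 with squared distance 116. The circle on this segment as diameter has centre (1, 2) and r² = 116/4 = 29.
Check P_1: distance² to centre = 25 ≤ 29, so it lies inside.
All remaining points lie in this disk, and no smaller disk contains both endpoints, so this is the minimum enclosing circle.
r = √29 ≈ 5.385.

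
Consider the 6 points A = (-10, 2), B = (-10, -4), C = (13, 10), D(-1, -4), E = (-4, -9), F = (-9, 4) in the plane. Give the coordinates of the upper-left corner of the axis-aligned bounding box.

(-10, 10)

x-range [-10, 13], y-range [-9, 10].
The upper-left corner is (-10, 10).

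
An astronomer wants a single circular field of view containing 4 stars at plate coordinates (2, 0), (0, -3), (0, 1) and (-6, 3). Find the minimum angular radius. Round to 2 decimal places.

4.36

The minimum enclosing circle of a finite set is fixed by two of the points (as a diameter) or three (as a circumcircle).
The minimum enclosing circle is determined by three boundary points: (2, 0), (0, -3), (-6, 3).
Their circumcentre is (-2.3, 0.7) with r² = 18.98.
The farthest remaining point (0, 1) is at distance² 5.38 ≤ 18.98.
r = √(18.98) ≈ 4.36.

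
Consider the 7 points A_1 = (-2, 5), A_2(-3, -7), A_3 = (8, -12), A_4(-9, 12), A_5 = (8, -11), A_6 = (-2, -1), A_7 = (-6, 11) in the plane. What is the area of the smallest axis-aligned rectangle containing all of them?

408

x ranges over [-9, 8], width 17.
y ranges over [-12, 12], height 24.
Area = 17 × 24 = 408.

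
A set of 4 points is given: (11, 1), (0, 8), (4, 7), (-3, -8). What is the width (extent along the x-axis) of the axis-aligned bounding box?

max x = 11, min x = -3, so width = 14.

14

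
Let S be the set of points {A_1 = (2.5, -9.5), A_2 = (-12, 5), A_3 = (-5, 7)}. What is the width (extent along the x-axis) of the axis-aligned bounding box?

14.5

max x = 2.5, min x = -12, so width = 14.5.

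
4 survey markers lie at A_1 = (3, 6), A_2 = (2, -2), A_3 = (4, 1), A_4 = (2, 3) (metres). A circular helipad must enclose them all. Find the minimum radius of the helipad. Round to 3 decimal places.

The farthest pair is A_1–A_2 with squared distance 65. The circle on this segment as diameter has centre (2.5, 2) and r² = 65/4 = 16.25.
Check A_3: distance² to centre = 3.25 ≤ 16.25, so it lies inside.
All remaining points lie in this disk, and no smaller disk contains both endpoints, so this is the minimum enclosing circle.
r = √(16.25) ≈ 4.031.

4.031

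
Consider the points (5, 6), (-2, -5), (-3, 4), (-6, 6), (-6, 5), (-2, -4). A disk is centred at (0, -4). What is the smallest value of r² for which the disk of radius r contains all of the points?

136

The required radius is the distance from (0, -4) to the farthest point.
Squared distances: 125, 5, 73, 136, 117, 4.
Maximum is 136, attained at (-6, 6).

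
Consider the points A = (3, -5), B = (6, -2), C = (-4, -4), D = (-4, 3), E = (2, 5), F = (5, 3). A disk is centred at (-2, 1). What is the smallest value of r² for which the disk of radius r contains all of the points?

The required radius is the distance from (-2, 1) to the farthest point.
Squared distances: 61, 73, 29, 8, 32, 53.
Maximum is 73, attained at B.

73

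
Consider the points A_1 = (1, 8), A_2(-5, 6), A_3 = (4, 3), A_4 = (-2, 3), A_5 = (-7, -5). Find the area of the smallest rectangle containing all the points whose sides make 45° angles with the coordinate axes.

126

In coordinates u = x + y, v = x − y the rectangle is axis-aligned; the map (x,y)→(u,v) scales areas by 2.
u-values: 9, 1, 7, 1, -12; range = 9 − (-12) = 21.
v-values: -7, -11, 1, -5, -2; range = 1 − (-11) = 12.
Area = (21 × 12) / 2 = 126.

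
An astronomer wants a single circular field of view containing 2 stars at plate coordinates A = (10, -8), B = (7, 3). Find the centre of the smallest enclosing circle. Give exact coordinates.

The smallest circle enclosing two points has them as diameter endpoints.
Centre = midpoint = (8.5, -2.5); r² = |AB|²/4 = 130/4 = 32.5.
Centre = (8.5, -2.5).

(8.5, -2.5)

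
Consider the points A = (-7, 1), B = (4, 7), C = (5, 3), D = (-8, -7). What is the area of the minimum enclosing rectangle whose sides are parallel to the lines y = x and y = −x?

In coordinates u = x + y, v = x − y the rectangle is axis-aligned; the map (x,y)→(u,v) scales areas by 2.
u-values: -6, 11, 8, -15; range = 11 − (-15) = 26.
v-values: -8, -3, 2, -1; range = 2 − (-8) = 10.
Area = (26 × 10) / 2 = 130.

130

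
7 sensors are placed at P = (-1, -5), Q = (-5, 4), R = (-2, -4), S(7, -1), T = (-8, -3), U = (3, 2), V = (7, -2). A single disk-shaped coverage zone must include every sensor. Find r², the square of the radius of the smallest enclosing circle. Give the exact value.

57.25

The minimum enclosing circle of a finite set is fixed by two of the points (as a diameter) or three (as a circumcircle).
The farthest pair is S–T with squared distance 229. The circle on this segment as diameter has centre (-0.5, -2) and r² = 229/4 = 57.25.
Check P: distance² to centre = 9.25 ≤ 57.25, so it lies inside.
All remaining points lie in this disk, and no smaller disk contains both endpoints, so this is the minimum enclosing circle.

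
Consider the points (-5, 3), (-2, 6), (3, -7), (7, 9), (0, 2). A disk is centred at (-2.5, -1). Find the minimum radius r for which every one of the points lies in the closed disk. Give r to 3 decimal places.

13.793

The required radius is the distance from (-2.5, -1) to the farthest point.
Squared distances: 22.25, 49.25, 66.25, 190.25, 15.25.
Maximum is 190.25, attained at (7, 9).
r = √(190.25) ≈ 13.793.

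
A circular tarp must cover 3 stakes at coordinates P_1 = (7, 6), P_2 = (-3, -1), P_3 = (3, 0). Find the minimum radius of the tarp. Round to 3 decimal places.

6.103

Side lengths²: P_1P_2² = 149, P_1P_3² = 52, P_2P_3² = 37.
Since P_1P_2² = 149 ≥ 52 + 37 = 89, the angle opposite P_1P_2 is not acute, so the smallest enclosing circle has P_1P_2 as diameter.
Centre = midpoint of P_1P_2 = (2, 2.5), r² = 149/4 = 37.25.
r = √(37.25) ≈ 6.103.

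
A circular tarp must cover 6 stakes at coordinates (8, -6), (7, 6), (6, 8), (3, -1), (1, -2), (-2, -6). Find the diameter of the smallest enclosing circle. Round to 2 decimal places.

The minimum enclosing circle is determined by three boundary points: (8, -6), (6, 8), (-2, -6).
Their circumcentre is (3, 3/7) with r² = 3250/49.
The farthest remaining point (7, 6) is at distance² 2305/49 ≤ 3250/49.
Diameter = 2r = 2√(3250/49) ≈ 16.29.

16.29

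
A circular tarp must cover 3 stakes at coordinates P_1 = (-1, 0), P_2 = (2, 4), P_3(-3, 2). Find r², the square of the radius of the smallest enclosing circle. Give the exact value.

Side lengths²: P_1P_2² = 25, P_1P_3² = 8, P_2P_3² = 29.
Since P_2P_3² = 29 < 25 + 8 = 33, the triangle is acute, so the smallest enclosing circle is the circumcircle.
Circumcentre = (-5/14, 37/14), r² = 725/98.

725/98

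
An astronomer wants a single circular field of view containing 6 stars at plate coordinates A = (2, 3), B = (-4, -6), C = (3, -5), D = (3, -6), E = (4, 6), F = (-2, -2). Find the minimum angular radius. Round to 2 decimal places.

The farthest pair is B–E with squared distance 208. The circle on this segment as diameter has centre (0, 0) and r² = 208/4 = 52.
Check A: distance² to centre = 13 ≤ 52, so it lies inside.
All remaining points lie in this disk, and no smaller disk contains both endpoints, so this is the minimum enclosing circle.
r = √52 ≈ 7.21.

7.21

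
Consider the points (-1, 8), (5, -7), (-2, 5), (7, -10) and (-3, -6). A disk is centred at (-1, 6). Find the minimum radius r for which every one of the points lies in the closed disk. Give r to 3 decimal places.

17.889

The required radius is the distance from (-1, 6) to the farthest point.
Squared distances: 4, 205, 2, 320, 148.
Maximum is 320, attained at (7, -10).
r = √320 ≈ 17.889.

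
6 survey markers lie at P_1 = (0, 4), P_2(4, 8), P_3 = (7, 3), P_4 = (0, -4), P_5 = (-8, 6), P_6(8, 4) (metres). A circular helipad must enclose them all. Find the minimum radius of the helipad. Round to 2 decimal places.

8.11

The minimum enclosing circle of a finite set is fixed by two of the points (as a diameter) or three (as a circumcircle).
The minimum enclosing circle is determined by three boundary points: P_4, P_5, P_6.
Their circumcentre is (-1/9, 37/9) with r² = 5330/81.
The farthest remaining point P_3 is at distance² 4196/81 ≤ 5330/81.
r = √(5330/81) ≈ 8.11.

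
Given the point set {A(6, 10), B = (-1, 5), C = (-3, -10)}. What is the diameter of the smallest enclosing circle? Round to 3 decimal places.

Side lengths²: AB² = 74, AC² = 481, BC² = 229.
Since AC² = 481 ≥ 229 + 74 = 303, the angle opposite AC is not acute, so the smallest enclosing circle has AC as diameter.
Centre = midpoint of AC = (1.5, 0), r² = 481/4 = 120.25.
Diameter = 2r = 2√(120.25) ≈ 21.932.

21.932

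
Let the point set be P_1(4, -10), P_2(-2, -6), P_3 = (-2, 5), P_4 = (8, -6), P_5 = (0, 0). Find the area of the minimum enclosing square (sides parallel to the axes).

225

The bounding box has width 10 and height 15.
An axis-aligned square enclosing the set must have side ≥ max(width, height).
So the minimum side is max(10, 15) = 15.
Area = 15² = 225.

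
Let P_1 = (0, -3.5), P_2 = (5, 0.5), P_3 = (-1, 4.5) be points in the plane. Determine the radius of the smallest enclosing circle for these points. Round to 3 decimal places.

4.230

Side lengths²: P_1P_2² = 41, P_1P_3² = 65, P_2P_3² = 52.
Since P_1P_3² = 65 < 52 + 41 = 93, the triangle is acute, so the smallest enclosing circle is the circumcircle.
Circumcentre = (17/22, 29/44), r² = 34645/1936.
r = √(34645/1936) ≈ 4.230.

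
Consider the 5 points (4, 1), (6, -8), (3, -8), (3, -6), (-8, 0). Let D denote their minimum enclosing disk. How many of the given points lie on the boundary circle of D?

2

The farthest pair is (6, -8)–(-8, 0) with squared distance 260. The circle on this segment as diameter has centre (-1, -4) and r² = 260/4 = 65.
Check (4, 1): distance² to centre = 50 ≤ 65, so it lies inside.
All remaining points lie in this disk, and no smaller disk contains both endpoints, so this is the minimum enclosing circle.
The points at distance exactly r from the centre are (6, -8), (-8, 0) — 2 points.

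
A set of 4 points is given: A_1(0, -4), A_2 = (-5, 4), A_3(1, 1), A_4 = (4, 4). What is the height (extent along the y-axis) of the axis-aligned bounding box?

8

max y = 4, min y = -4, so height = 8.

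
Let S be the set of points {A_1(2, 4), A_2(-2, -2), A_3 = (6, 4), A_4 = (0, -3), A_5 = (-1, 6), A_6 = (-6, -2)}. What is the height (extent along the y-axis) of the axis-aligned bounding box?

9

max y = 6, min y = -3, so height = 9.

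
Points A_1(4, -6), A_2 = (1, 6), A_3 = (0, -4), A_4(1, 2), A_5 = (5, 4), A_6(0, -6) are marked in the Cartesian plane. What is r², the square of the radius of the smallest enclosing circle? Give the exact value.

38.515625

By Welzl's lemma the MEC is supported by two points (diametrically opposite) or three points (on a circumcircle).
The minimum enclosing circle is determined by three boundary points: A_1, A_2, A_6.
Their circumcentre is (2, -0.125) with r² = 38.515625.
The farthest remaining point A_5 is at distance² 26.015625 ≤ 38.515625.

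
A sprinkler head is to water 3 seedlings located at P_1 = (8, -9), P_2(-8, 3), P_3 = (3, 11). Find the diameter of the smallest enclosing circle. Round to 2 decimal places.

Side lengths²: P_1P_2² = 400, P_1P_3² = 425, P_2P_3² = 185.
Since P_1P_3² = 425 < 400 + 185 = 585, the triangle is acute, so the smallest enclosing circle is the circumcircle.
Circumcentre = (63/26, 3/13), r² = 78625/676.
Diameter = 2r = 2√(78625/676) ≈ 21.57.

21.57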